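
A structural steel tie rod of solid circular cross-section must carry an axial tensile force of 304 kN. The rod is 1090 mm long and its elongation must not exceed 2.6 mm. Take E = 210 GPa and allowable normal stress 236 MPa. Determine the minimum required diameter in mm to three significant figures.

40.5 mm

Required area A ≥ P/σ_allow = 304000/236 = 1288 mm².
For a solid circular section, d ≥ √(4A/π) = 40.5 mm.
Elongation limit: A ≥ PL/(Eδ_allow) = 304000·1090/(210000·2.6) = 606.9 mm² ⇒ d ≥ 27.8 mm.
The stress limit governs.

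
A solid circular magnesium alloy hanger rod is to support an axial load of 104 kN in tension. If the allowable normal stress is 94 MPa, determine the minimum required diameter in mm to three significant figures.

37.5 mm

Required area A ≥ P/σ_allow = 104000/94 = 1106 mm².
For a solid circular section, d ≥ √(4A/π) = 37.53 mm.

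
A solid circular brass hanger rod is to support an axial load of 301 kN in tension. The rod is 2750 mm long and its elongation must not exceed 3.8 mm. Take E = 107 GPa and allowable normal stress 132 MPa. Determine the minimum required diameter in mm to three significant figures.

53.9 mm

Required area A ≥ P/σ_allow = 301000/132 = 2280 mm².
For a solid circular section, d ≥ √(4A/π) = 53.88 mm.
Elongation limit: A ≥ PL/(Eδ_allow) = 301000·2750/(107000·3.8) = 2036 mm² ⇒ d ≥ 50.91 mm.
The stress limit governs.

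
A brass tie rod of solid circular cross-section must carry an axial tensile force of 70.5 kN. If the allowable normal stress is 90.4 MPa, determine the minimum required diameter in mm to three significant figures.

Required area A ≥ P/σ_allow = 70500/90.4 = 779.9 mm².
For a solid circular section, d ≥ √(4A/π) = 31.51 mm.

31.5 mm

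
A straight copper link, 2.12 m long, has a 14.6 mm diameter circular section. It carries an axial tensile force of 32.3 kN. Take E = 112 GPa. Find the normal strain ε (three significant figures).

A = 167.4 mm².
σ = N/A = 192.9 MPa; ε = σ/E = 192.9/112000 = 1.723e-03.

0.00172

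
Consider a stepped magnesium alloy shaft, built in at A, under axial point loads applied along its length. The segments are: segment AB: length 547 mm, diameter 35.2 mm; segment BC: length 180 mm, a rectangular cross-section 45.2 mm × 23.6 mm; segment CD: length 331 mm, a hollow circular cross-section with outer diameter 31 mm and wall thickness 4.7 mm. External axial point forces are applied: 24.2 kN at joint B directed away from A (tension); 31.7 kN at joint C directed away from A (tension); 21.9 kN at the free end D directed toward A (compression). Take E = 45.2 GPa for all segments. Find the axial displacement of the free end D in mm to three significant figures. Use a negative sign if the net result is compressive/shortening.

0.0464 mm

Internal axial forces (sectioning from the free end, tension +): N_CD = -21.9 kN, N_BC = 9.8 kN, N_AB = 34 kN.
A_AB = 973.1 mm².
A_BC = 1067 mm².
A_CD = 388.3 mm².
δ_AB = 34000·547/(973.1·45200) = 0.4228 mm
δ_BC = 9800·180/(1067·45200) = 0.03659 mm
δ_CD = -21900·331/(388.3·45200) = -0.413 mm
δ = Σδ_i = 0.04642 mm.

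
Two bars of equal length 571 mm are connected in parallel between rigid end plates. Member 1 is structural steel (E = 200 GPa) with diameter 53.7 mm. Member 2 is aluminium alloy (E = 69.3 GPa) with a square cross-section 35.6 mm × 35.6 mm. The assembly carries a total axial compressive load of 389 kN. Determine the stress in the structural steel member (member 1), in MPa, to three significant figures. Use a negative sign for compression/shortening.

-144 MPa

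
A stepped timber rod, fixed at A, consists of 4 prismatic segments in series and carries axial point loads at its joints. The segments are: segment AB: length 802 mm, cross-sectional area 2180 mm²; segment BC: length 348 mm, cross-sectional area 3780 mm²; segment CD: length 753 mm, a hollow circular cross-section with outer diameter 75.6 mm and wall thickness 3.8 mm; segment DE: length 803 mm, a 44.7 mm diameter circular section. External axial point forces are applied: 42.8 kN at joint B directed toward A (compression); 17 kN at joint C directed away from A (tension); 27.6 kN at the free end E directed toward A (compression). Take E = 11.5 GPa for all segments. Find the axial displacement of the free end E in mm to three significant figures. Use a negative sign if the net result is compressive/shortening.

-5.13 mm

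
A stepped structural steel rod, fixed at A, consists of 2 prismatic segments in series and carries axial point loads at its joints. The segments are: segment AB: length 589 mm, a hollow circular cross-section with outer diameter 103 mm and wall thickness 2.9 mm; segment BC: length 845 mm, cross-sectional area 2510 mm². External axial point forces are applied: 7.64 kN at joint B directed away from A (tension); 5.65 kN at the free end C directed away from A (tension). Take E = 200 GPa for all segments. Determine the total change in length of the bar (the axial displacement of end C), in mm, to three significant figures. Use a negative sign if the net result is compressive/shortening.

0.0524 mm

Internal axial forces (sectioning from the free end, tension +): N_BC = 5.65 kN, N_AB = 13.29 kN.
A_AB = 912 mm².
δ_AB = 13290·589/(912·200000) = 0.04292 mm
δ_BC = 5650·845/(2510·200000) = 0.00951 mm
δ = Σδ_i = 0.05243 mm.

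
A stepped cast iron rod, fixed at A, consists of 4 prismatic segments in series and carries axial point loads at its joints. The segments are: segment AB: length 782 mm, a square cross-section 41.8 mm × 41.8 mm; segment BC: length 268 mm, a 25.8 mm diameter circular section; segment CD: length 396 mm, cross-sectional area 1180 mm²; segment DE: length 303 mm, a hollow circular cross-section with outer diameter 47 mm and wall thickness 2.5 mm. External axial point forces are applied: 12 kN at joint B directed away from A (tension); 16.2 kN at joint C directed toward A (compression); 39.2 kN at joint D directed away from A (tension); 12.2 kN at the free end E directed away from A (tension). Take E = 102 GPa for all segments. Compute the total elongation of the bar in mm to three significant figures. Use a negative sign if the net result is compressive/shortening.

0.657 mm

Internal axial forces (sectioning from the free end, tension +): N_DE = 12.2 kN, N_CD = 51.4 kN, N_BC = 35.2 kN, N_AB = 47.2 kN.
A_AB = 1747 mm².
A_BC = 522.8 mm².
A_DE = 349.5 mm².
δ_AB = 47200·782/(1747·102000) = 0.2071 mm
δ_BC = 35200·268/(522.8·102000) = 0.1769 mm
δ_CD = 51400·396/(1180·102000) = 0.1691 mm
δ_DE = 12200·303/(349.5·102000) = 0.1037 mm
δ = Σδ_i = 0.6568 mm.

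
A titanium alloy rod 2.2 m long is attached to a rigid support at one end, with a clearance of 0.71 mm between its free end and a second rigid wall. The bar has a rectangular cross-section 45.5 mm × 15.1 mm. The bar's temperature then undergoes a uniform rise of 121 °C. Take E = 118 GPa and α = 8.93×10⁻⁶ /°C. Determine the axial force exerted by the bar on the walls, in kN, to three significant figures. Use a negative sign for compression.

-61.4 kN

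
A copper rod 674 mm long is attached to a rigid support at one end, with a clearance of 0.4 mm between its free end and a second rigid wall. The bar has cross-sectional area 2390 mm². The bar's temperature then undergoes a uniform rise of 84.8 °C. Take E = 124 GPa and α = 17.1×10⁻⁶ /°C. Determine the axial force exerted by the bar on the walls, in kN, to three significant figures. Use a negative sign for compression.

-254 kN

Free thermal expansion αLΔT = 17.1e-6 · 674 · 84.8 = 0.9774 mm.
The walls engage after the gap closes; constrained expansion = 0.9774 − 0.4 = 0.5774 mm.
The walls impose strain ε = −(0.5774)/674 = -8.5661e-04; σ = Eε = 124000 · -8.5661e-04 = -106.2 MPa.
Wall reaction R = σ·A = -106.2·2390 = -253900 N = -253.9 kN.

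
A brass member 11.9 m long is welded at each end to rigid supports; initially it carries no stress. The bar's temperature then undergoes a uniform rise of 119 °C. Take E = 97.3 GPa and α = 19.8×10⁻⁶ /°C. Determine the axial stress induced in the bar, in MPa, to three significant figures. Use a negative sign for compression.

Free thermal expansion αLΔT = 19.8e-6 · 11900 · 119 = 28.04 mm.
The walls impose strain ε = −(28.04)/11900 = -2.3562e-03; σ = Eε = 97300 · -2.3562e-03 = -229.3 MPa.

-229 MPa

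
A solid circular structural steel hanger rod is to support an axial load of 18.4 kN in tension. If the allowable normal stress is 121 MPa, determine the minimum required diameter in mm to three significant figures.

13.9 mm

Required area A ≥ P/σ_allow = 18400/121 = 152.1 mm².
For a solid circular section, d ≥ √(4A/π) = 13.91 mm.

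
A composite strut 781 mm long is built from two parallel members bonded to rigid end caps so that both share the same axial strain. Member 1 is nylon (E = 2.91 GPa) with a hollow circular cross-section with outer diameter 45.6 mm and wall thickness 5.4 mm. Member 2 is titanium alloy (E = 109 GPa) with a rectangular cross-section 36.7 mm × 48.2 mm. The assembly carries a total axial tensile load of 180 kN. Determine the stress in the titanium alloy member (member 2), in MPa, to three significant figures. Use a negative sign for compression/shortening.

A_1 = 682 mm².
A_2 = 1769 mm².
Equal strain + equilibrium ⇒ each member carries load in proportion to AE: A₁E₁ = 1985000 N, A₂E₂ = 192800000 N, ΣAE = 194800000 N.
σ₂ = P·E₂/ΣAE = 180000·109000/194800000 = 100.7 MPa.

101 MPa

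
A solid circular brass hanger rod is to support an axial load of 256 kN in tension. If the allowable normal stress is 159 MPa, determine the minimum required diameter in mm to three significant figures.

45.3 mm

Required area A ≥ P/σ_allow = 256000/159 = 1610 mm².
For a solid circular section, d ≥ √(4A/π) = 45.28 mm.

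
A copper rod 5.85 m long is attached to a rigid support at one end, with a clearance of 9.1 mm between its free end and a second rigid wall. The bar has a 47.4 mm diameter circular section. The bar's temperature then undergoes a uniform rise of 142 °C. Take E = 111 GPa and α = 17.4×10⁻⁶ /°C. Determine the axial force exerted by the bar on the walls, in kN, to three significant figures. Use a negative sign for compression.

Free thermal expansion αLΔT = 17.4e-6 · 5850 · 142 = 14.45 mm.
The walls engage after the gap closes; constrained expansion = 14.45 − 9.1 = 5.354 mm.
The walls impose strain ε = −(5.354)/5850 = -9.1524e-04; σ = Eε = 111000 · -9.1524e-04 = -101.6 MPa.
Wall reaction R = σ·A = -101.6·1765 = -179300 N = -179.3 kN.

-179 kN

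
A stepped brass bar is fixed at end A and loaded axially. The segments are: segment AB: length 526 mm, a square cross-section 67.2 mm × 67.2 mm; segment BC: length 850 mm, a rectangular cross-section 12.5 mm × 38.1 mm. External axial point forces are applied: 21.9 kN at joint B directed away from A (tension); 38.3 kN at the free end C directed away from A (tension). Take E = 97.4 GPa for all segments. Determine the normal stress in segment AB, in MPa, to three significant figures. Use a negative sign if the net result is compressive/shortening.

13.3 MPa

Internal axial forces (sectioning from the free end, tension +): N_BC = 38.3 kN, N_AB = 60.2 kN.
A_AB = 4516 mm².
σ_AB = N_AB/A_AB = 60200/4516 = 13.33 MPa.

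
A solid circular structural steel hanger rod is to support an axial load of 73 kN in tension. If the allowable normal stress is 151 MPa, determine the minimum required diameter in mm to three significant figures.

24.8 mm

Required area A ≥ P/σ_allow = 73000/151 = 483.4 mm².
For a solid circular section, d ≥ √(4A/π) = 24.81 mm.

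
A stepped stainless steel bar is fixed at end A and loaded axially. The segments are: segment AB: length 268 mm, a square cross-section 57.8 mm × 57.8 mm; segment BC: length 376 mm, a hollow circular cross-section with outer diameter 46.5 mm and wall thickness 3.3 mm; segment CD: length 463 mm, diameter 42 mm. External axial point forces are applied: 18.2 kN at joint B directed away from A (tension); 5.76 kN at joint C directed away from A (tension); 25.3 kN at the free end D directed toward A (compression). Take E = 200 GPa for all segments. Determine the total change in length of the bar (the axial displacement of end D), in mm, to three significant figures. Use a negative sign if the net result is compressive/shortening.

Internal axial forces (sectioning from the free end, tension +): N_CD = -25.3 kN, N_BC = -19.54 kN, N_AB = -1.34 kN.
A_AB = 3341 mm².
A_BC = 447.9 mm².
A_CD = 1385 mm².
δ_AB = -1340·268/(3341·200000) = -0.0005375 mm
δ_BC = -19540·376/(447.9·200000) = -0.08202 mm
δ_CD = -25300·463/(1385·200000) = -0.04227 mm
δ = Σδ_i = -0.1248 mm.

-0.125 mm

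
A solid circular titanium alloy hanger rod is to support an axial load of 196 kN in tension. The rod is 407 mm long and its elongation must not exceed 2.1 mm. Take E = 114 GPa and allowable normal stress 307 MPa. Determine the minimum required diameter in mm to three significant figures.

Required area A ≥ P/σ_allow = 196000/307 = 638.4 mm².
For a solid circular section, d ≥ √(4A/π) = 28.51 mm.
Elongation limit: A ≥ PL/(Eδ_allow) = 196000·407/(114000·2.1) = 333.2 mm² ⇒ d ≥ 20.6 mm.
The stress limit governs.

28.5 mm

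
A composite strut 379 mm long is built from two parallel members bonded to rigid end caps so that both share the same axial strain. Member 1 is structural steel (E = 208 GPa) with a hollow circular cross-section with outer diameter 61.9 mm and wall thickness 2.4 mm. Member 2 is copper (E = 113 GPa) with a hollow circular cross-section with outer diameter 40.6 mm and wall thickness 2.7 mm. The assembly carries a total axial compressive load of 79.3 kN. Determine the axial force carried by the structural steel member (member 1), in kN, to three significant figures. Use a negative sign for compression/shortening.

-57.1 kN

A_1 = 448.6 mm².
A_2 = 321.5 mm².
Equal strain + equilibrium ⇒ each member carries load in proportion to AE: A₁E₁ = 93310000 N, A₂E₂ = 36330000 N, ΣAE = 129600000 N.
F₁ = P·A₁E₁/ΣAE = -79300·93310000/129600000 = -57080 N.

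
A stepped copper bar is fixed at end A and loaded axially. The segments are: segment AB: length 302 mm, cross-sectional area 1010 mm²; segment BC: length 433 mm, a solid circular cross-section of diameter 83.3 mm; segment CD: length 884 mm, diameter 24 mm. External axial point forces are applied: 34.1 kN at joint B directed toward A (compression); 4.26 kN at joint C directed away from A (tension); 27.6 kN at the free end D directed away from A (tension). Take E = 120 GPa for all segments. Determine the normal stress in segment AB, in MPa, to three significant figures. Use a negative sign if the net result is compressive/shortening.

Internal axial forces (sectioning from the free end, tension +): N_CD = 27.6 kN, N_BC = 31.86 kN, N_AB = -2.24 kN.
σ_AB = N_AB/A_AB = -2240/1010 = -2.218 MPa.

-2.22 MPa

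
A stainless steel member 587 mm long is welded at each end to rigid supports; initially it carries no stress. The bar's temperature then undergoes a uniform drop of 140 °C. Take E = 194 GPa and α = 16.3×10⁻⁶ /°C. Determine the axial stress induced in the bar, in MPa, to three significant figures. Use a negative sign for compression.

Free thermal expansion αLΔT = 16.3e-6 · 587 · -140 = -1.34 mm.
The walls impose strain ε = −(-1.34)/587 = 2.2820e-03; σ = Eε = 194000 · 2.2820e-03 = 442.7 MPa.

443 MPa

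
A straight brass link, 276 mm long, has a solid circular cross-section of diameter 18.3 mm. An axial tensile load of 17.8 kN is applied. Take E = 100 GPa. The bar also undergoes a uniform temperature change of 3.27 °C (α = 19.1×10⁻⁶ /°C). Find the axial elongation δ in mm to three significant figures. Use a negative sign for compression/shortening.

0.204 mm

A = 263 mm².
δ_mech = NL/(AE) = 17800·276/(263·100000) = 0.1868 mm.
δ_thermal = αLΔT = 19.1e-6·276·3.27 = 0.01724 mm.
δ = δ_mech + δ_thermal = 0.204 mm.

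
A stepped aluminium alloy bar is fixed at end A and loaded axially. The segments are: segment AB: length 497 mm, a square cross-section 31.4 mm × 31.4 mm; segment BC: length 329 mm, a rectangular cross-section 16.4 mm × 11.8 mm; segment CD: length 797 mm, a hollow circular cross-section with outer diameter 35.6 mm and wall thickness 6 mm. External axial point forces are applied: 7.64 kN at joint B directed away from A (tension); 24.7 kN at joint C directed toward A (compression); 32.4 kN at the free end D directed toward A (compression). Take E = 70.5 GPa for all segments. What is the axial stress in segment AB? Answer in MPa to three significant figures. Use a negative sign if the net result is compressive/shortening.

-50.2 MPa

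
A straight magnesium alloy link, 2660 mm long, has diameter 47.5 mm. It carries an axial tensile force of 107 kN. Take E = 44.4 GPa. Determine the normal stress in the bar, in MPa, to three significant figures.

A = 1772 mm².
σ = N/A = 107000/1772 = 60.38 MPa.

60.4 MPa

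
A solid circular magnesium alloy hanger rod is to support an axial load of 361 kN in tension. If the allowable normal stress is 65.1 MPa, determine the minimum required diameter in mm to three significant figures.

Required area A ≥ P/σ_allow = 361000/65.1 = 5545 mm².
For a solid circular section, d ≥ √(4A/π) = 84.03 mm.

84.0 mm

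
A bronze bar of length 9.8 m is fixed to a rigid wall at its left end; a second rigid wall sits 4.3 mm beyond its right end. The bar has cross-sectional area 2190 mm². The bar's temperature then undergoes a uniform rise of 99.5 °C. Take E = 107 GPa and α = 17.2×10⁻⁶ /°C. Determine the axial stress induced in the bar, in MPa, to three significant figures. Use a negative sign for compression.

Free thermal expansion αLΔT = 17.2e-6 · 9800 · 99.5 = 16.77 mm.
The walls engage after the gap closes; constrained expansion = 16.77 − 4.3 = 12.47 mm.
The walls impose strain ε = −(12.47)/9800 = -1.2726e-03; σ = Eε = 107000 · -1.2726e-03 = -136.2 MPa.

-136 MPa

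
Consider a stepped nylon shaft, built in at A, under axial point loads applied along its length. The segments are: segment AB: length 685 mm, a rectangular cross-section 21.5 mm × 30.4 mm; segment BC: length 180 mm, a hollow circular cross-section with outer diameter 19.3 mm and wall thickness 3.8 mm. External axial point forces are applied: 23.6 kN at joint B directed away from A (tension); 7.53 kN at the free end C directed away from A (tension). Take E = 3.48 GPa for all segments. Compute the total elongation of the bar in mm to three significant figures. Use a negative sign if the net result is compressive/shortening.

Internal axial forces (sectioning from the free end, tension +): N_BC = 7.53 kN, N_AB = 31.13 kN.
A_AB = 653.6 mm².
A_BC = 185 mm².
δ_AB = 31130·685/(653.6·3480) = 9.375 mm
δ_BC = 7530·180/(185·3480) = 2.105 mm
δ = Σδ_i = 11.48 mm.

11.5 mm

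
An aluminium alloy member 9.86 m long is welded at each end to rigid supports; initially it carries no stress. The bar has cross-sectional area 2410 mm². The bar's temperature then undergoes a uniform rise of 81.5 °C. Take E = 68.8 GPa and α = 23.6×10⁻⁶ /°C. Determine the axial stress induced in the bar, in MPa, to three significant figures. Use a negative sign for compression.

-132 MPa

Free thermal expansion αLΔT = 23.6e-6 · 9860 · 81.5 = 18.96 mm.
The walls impose strain ε = −(18.96)/9860 = -1.9234e-03; σ = Eε = 68800 · -1.9234e-03 = -132.3 MPa.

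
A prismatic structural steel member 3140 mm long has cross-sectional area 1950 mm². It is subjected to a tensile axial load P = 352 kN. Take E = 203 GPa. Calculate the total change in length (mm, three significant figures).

δ_mech = NL/(AE) = 352000·3140/(1950·203000) = 2.792 mm.

2.79 mm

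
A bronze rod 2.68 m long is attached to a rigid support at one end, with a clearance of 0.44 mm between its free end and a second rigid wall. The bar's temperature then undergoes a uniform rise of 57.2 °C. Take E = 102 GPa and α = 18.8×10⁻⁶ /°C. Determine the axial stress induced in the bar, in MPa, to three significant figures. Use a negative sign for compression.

Free thermal expansion αLΔT = 18.8e-6 · 2680 · 57.2 = 2.882 mm.
The walls engage after the gap closes; constrained expansion = 2.882 − 0.44 = 2.442 mm.
The walls impose strain ε = −(2.442)/2680 = -9.1118e-04; σ = Eε = 102000 · -9.1118e-04 = -92.94 MPa.

-92.9 MPa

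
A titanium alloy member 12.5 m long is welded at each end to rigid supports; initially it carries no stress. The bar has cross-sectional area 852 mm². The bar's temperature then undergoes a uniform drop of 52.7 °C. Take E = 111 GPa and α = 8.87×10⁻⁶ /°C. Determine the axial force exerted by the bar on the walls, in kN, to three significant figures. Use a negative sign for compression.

44.2 kN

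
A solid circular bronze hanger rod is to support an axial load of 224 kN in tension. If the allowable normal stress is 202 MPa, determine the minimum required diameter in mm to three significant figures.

Required area A ≥ P/σ_allow = 224000/202 = 1109 mm².
For a solid circular section, d ≥ √(4A/π) = 37.58 mm.

37.6 mm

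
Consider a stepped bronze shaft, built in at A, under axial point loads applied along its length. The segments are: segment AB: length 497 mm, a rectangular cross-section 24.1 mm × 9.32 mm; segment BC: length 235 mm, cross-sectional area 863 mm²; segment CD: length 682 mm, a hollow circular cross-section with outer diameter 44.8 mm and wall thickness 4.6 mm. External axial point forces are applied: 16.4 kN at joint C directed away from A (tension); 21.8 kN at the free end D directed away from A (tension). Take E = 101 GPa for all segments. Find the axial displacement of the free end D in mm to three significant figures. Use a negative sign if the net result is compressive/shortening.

Internal axial forces (sectioning from the free end, tension +): N_CD = 21.8 kN, N_BC = 38.2 kN, N_AB = 38.2 kN.
A_AB = 224.6 mm².
A_CD = 580.9 mm².
δ_AB = 38200·497/(224.6·101000) = 0.8369 mm
δ_BC = 38200·235/(863·101000) = 0.103 mm
δ_CD = 21800·682/(580.9·101000) = 0.2534 mm
δ = Σδ_i = 1.193 mm.

1.19 mm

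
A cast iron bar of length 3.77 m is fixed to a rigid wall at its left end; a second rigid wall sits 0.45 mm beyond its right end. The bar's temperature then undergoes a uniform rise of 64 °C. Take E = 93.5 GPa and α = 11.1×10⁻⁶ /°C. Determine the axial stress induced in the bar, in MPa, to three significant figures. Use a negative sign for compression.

-55.3 MPa

Free thermal expansion αLΔT = 11.1e-6 · 3770 · 64 = 2.678 mm.
The walls engage after the gap closes; constrained expansion = 2.678 − 0.45 = 2.228 mm.
The walls impose strain ε = −(2.228)/3770 = -5.9104e-04; σ = Eε = 93500 · -5.9104e-04 = -55.26 MPa.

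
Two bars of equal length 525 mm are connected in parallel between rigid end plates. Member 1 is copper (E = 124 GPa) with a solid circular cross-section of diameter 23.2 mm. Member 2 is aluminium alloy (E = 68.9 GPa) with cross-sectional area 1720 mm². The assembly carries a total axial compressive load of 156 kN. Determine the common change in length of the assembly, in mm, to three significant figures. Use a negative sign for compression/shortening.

A_1 = 422.7 mm².
Equal strain + equilibrium ⇒ each member carries load in proportion to AE: A₁E₁ = 52420000 N, A₂E₂ = 118500000 N, ΣAE = 170900000 N.
δ = PL/ΣAE = -156000·525/170900000 = -0.4792 mm.

-0.479 mm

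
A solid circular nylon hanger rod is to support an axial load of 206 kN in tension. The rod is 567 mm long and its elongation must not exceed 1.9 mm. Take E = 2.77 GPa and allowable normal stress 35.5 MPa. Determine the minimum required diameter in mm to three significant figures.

168 mm

Required area A ≥ P/σ_allow = 206000/35.5 = 5803 mm².
For a solid circular section, d ≥ √(4A/π) = 85.96 mm.
Elongation limit: A ≥ PL/(Eδ_allow) = 206000·567/(2770·1.9) = 22190 mm² ⇒ d ≥ 168.1 mm.
The elongation limit governs.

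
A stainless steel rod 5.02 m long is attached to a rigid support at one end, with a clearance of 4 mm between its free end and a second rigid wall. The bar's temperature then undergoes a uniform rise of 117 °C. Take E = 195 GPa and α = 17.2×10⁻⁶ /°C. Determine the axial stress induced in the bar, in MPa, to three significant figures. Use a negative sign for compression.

Free thermal expansion αLΔT = 17.2e-6 · 5020 · 117 = 10.1 mm.
The walls engage after the gap closes; constrained expansion = 10.1 − 4 = 6.102 mm.
The walls impose strain ε = −(6.102)/5020 = -1.2156e-03; σ = Eε = 195000 · -1.2156e-03 = -237 MPa.

-237 MPa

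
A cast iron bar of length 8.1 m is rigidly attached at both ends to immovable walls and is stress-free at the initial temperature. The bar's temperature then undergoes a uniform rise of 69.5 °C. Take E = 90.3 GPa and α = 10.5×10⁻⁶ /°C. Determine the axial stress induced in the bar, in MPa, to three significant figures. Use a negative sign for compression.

Free thermal expansion αLΔT = 10.5e-6 · 8100 · 69.5 = 5.911 mm.
The walls impose strain ε = −(5.911)/8100 = -7.2975e-04; σ = Eε = 90300 · -7.2975e-04 = -65.9 MPa.

-65.9 MPa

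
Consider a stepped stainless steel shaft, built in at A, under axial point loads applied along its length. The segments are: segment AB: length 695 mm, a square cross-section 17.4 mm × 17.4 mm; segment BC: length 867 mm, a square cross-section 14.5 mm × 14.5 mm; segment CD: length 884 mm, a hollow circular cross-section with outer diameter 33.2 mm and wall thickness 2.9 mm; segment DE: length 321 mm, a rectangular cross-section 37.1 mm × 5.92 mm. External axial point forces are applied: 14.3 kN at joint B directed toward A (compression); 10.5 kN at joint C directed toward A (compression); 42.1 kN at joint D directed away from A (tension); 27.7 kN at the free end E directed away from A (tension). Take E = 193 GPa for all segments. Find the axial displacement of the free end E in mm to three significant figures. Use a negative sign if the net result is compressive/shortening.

Internal axial forces (sectioning from the free end, tension +): N_DE = 27.7 kN, N_CD = 69.8 kN, N_BC = 59.3 kN, N_AB = 45 kN.
A_AB = 302.8 mm².
A_BC = 210.2 mm².
A_CD = 276.1 mm².
A_DE = 219.6 mm².
δ_AB = 45000·695/(302.8·193000) = 0.5352 mm
δ_BC = 59300·867/(210.2·193000) = 1.267 mm
δ_CD = 69800·884/(276.1·193000) = 1.158 mm
δ_DE = 27700·321/(219.6·193000) = 0.2098 mm
δ = Σδ_i = 3.17 mm.

3.17 mm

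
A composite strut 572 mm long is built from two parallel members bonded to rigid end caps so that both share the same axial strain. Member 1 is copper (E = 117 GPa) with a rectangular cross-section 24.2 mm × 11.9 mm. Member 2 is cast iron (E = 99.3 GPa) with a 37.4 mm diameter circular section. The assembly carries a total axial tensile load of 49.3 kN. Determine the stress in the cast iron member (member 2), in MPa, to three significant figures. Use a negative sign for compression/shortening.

A_1 = 288 mm².
A_2 = 1099 mm².
Equal strain + equilibrium ⇒ each member carries load in proportion to AE: A₁E₁ = 33690000 N, A₂E₂ = 109100000 N, ΣAE = 142800000 N.
σ₂ = P·E₂/ΣAE = 49300·99300/142800000 = 34.29 MPa.

34.3 MPa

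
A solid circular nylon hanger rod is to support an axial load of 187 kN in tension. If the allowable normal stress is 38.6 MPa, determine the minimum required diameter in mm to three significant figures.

Required area A ≥ P/σ_allow = 187000/38.6 = 4845 mm².
For a solid circular section, d ≥ √(4A/π) = 78.54 mm.

78.5 mm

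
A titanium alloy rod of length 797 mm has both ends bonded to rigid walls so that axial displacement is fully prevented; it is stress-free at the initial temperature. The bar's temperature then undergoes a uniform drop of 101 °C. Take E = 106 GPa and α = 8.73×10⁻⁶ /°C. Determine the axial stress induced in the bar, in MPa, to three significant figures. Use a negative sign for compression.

Free thermal expansion αLΔT = 8.73e-6 · 797 · -101 = -0.7027 mm.
The walls impose strain ε = −(-0.7027)/797 = 8.8173e-04; σ = Eε = 106000 · 8.8173e-04 = 93.46 MPa.

93.5 MPa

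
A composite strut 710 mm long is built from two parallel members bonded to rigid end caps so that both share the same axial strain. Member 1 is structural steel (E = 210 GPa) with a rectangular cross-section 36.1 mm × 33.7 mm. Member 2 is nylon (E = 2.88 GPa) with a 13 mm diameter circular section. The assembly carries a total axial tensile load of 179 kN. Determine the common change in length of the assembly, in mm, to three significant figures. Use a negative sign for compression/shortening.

0.497 mm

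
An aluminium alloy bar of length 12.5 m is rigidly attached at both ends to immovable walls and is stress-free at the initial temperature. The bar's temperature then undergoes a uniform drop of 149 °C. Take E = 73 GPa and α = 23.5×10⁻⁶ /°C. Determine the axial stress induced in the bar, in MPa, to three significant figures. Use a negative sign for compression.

Free thermal expansion αLΔT = 23.5e-6 · 12500 · -149 = -43.77 mm.
The walls impose strain ε = −(-43.77)/12500 = 3.5015e-03; σ = Eε = 73000 · 3.5015e-03 = 255.6 MPa.

256 MPa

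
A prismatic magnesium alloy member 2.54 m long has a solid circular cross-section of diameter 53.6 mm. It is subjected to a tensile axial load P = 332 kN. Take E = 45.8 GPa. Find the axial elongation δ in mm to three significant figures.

8.16 mm

A = 2256 mm².
δ_mech = NL/(AE) = 332000·2540/(2256·45800) = 8.16 mm.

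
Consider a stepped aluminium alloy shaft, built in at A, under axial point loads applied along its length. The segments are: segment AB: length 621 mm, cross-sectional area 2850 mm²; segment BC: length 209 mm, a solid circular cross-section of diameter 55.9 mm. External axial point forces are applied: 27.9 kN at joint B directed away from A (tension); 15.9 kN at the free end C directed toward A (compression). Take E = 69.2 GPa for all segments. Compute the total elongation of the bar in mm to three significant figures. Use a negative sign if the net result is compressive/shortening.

Internal axial forces (sectioning from the free end, tension +): N_BC = -15.9 kN, N_AB = 12 kN.
A_BC = 2454 mm².
δ_AB = 12000·621/(2850·69200) = 0.03779 mm
δ_BC = -15900·209/(2454·69200) = -0.01957 mm
δ = Σδ_i = 0.01822 mm.

0.0182 mm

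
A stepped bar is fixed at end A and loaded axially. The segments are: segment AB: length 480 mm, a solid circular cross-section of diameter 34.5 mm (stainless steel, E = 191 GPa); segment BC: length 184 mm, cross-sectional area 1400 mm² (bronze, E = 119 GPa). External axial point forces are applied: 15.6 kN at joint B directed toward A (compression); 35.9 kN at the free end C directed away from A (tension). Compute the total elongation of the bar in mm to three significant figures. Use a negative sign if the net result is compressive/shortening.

0.0942 mm

Internal axial forces (sectioning from the free end, tension +): N_BC = 35.9 kN, N_AB = 20.3 kN.
A_AB = 934.8 mm².
δ_AB = 20300·480/(934.8·191000) = 0.05457 mm
δ_BC = 35900·184/(1400·119000) = 0.03965 mm
δ = Σδ_i = 0.09422 mm.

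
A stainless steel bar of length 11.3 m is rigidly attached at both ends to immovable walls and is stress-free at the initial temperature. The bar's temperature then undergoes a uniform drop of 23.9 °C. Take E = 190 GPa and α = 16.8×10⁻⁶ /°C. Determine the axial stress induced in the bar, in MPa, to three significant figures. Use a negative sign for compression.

76.3 MPa

Free thermal expansion αLΔT = 16.8e-6 · 11300 · -23.9 = -4.537 mm.
The walls impose strain ε = −(-4.537)/11300 = 4.0152e-04; σ = Eε = 190000 · 4.0152e-04 = 76.29 MPa.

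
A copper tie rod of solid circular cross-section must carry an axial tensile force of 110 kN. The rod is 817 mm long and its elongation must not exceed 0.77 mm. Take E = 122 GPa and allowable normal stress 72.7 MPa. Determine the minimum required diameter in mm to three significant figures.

Required area A ≥ P/σ_allow = 110000/72.7 = 1513 mm².
For a solid circular section, d ≥ √(4A/π) = 43.89 mm.
Elongation limit: A ≥ PL/(Eδ_allow) = 110000·817/(122000·0.77) = 956.7 mm² ⇒ d ≥ 34.9 mm.
The stress limit governs.

43.9 mm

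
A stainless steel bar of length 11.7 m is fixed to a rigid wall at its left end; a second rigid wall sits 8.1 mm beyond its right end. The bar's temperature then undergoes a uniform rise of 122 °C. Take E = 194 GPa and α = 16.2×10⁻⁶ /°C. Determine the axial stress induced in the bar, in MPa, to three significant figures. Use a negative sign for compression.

Free thermal expansion αLΔT = 16.2e-6 · 11700 · 122 = 23.12 mm.
The walls engage after the gap closes; constrained expansion = 23.12 − 8.1 = 15.02 mm.
The walls impose strain ε = −(15.02)/11700 = -1.2841e-03; σ = Eε = 194000 · -1.2841e-03 = -249.1 MPa.

-249 MPa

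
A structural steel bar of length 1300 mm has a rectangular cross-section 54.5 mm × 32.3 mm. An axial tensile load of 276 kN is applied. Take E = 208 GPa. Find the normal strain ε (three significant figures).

A = 1760 mm².
σ = N/A = 156.8 MPa; ε = σ/E = 156.8/208000 = 7.538e-04.

7.54e-04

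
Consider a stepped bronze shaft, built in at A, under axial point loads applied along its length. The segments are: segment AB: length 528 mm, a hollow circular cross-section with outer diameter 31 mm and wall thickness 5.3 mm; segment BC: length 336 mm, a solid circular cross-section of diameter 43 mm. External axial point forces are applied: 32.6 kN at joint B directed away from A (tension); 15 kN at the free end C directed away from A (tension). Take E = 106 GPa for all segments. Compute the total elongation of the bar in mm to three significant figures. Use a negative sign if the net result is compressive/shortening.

0.587 mm

Internal axial forces (sectioning from the free end, tension +): N_BC = 15 kN, N_AB = 47.6 kN.
A_AB = 427.9 mm².
A_BC = 1452 mm².
δ_AB = 47600·528/(427.9·106000) = 0.5541 mm
δ_BC = 15000·336/(1452·106000) = 0.03274 mm
δ = Σδ_i = 0.5868 mm.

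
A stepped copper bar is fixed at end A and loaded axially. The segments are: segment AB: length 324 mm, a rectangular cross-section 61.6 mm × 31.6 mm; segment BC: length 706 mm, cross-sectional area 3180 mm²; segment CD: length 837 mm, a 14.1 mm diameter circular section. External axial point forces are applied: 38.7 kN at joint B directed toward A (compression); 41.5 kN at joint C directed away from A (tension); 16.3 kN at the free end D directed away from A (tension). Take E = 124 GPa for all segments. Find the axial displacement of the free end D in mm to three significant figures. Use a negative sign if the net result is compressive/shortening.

0.834 mm

Internal axial forces (sectioning from the free end, tension +): N_CD = 16.3 kN, N_BC = 57.8 kN, N_AB = 19.1 kN.
A_AB = 1947 mm².
A_CD = 156.1 mm².
δ_AB = 19100·324/(1947·124000) = 0.02564 mm
δ_BC = 57800·706/(3180·124000) = 0.1035 mm
δ_CD = 16300·837/(156.1·124000) = 0.7046 mm
δ = Σδ_i = 0.8338 mm.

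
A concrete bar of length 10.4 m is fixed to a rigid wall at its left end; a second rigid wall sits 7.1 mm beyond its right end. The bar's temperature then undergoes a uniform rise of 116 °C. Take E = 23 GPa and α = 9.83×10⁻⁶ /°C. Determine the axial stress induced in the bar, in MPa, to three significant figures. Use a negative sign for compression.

-10.5 MPa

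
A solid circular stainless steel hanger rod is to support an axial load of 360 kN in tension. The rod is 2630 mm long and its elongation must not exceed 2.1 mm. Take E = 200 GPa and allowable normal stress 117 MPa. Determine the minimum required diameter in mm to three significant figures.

62.6 mm

Required area A ≥ P/σ_allow = 360000/117 = 3077 mm².
For a solid circular section, d ≥ √(4A/π) = 62.59 mm.
Elongation limit: A ≥ PL/(Eδ_allow) = 360000·2630/(200000·2.1) = 2254 mm² ⇒ d ≥ 53.57 mm.
The stress limit governs.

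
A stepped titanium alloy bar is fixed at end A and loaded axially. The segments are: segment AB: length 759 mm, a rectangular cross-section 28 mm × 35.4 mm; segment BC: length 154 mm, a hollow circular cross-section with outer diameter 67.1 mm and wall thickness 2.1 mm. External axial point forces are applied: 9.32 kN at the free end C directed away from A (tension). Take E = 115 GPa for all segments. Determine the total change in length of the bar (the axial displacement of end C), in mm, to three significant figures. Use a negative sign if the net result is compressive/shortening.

Internal axial forces (sectioning from the free end, tension +): N_BC = 9.32 kN, N_AB = 9.32 kN.
A_AB = 991.2 mm².
A_BC = 428.8 mm².
δ_AB = 9320·759/(991.2·115000) = 0.06206 mm
δ_BC = 9320·154/(428.8·115000) = 0.0291 mm
δ = Σδ_i = 0.09116 mm.

0.0912 mm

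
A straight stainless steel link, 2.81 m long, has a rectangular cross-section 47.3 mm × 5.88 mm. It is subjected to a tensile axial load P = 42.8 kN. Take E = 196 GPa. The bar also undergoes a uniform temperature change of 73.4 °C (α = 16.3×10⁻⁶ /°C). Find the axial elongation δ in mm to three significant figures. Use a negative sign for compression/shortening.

5.57 mm

A = 278.1 mm².
δ_mech = NL/(AE) = 42800·2810/(278.1·196000) = 2.206 mm.
δ_thermal = αLΔT = 16.3e-6·2810·73.4 = 3.362 mm.
δ = δ_mech + δ_thermal = 5.568 mm.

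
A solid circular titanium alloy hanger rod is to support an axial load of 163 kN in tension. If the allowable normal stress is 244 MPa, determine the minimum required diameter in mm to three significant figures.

Required area A ≥ P/σ_allow = 163000/244 = 668 mm².
For a solid circular section, d ≥ √(4A/π) = 29.16 mm.

29.2 mm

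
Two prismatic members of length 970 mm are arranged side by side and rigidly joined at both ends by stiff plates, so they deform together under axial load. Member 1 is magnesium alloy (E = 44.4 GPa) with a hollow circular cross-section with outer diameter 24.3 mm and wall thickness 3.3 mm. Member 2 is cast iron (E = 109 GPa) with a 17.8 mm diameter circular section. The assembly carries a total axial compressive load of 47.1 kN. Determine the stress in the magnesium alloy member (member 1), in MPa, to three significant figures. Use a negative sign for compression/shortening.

A_1 = 217.7 mm².
A_2 = 248.8 mm².
Equal strain + equilibrium ⇒ each member carries load in proportion to AE: A₁E₁ = 9666000 N, A₂E₂ = 27120000 N, ΣAE = 36790000 N.
σ₁ = P·E₁/ΣAE = -47100·44400/36790000 = -56.84 MPa.

-56.8 MPa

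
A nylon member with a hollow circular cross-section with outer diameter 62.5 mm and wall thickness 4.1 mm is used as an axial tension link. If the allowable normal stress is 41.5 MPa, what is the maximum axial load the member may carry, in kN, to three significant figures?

31.2 kN

A = 752.2 mm².
P_max = σ_allow · A = 41.5 · 752.2 = 31220 N = 31.22 kN.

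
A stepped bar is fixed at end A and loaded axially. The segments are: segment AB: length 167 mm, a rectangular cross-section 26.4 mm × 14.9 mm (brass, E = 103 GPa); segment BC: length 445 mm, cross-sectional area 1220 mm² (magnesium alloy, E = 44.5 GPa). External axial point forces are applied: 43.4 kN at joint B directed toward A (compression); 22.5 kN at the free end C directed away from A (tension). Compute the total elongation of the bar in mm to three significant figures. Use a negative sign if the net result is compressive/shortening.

0.0983 mm

Internal axial forces (sectioning from the free end, tension +): N_BC = 22.5 kN, N_AB = -20.9 kN.
A_AB = 393.4 mm².
δ_AB = -20900·167/(393.4·103000) = -0.08615 mm
δ_BC = 22500·445/(1220·44500) = 0.1844 mm
δ = Σδ_i = 0.09828 mm.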